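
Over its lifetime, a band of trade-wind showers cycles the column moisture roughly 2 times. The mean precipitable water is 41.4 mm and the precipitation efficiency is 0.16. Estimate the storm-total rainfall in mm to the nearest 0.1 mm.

Each cycle deposits ε × PW = 0.16 × 41.4 = 6.624 mm.
Over 2 cycles: 2 × 6.624 = 13.2 mm.

rainfall ≈ 13.2 mm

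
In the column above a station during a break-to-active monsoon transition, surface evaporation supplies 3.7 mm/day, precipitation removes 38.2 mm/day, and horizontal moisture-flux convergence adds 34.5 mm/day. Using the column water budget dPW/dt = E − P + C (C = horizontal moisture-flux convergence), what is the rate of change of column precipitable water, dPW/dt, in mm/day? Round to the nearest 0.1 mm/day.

dPW/dt ≈ 0.0 mm/day

dPW/dt = E − P + C = 3.7 − 38.2 + (34.5) = 0.0 mm/day.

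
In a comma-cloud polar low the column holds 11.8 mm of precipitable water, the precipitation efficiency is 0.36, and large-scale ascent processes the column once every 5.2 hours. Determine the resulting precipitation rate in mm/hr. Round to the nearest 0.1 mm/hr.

Each overturning extracts ε × PW = 0.36 × 11.8 = 4.248 mm.
Rate = ε·PW / τ = 4.248 / 5.2 h = 0.8 mm/hr.

R ≈ 0.8 mm/hr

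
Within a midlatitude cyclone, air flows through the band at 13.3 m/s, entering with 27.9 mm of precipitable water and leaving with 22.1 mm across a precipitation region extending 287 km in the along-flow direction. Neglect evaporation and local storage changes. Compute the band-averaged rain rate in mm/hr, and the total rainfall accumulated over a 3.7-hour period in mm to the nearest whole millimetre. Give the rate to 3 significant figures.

R ≈ 0.968 mm/hr; total ≈ 4 mm

Column moisture flux per unit crosswind length is F = V × PW.
Inflow: F_in = 13.3 × 27.9 = 371.07 mm·m/s
Outflow: F_out = 13.3 × 22.1 = 293.93 mm·m/s
Steady-state rate R = (F_in − F_out)/L = (371.07 − 293.93) / 287000 m = 2.688e-04 mm/s.
R = 2.688e-04 × 3600 = 0.968 mm/hr.
Over 3.7 h: total = 0.968 × 3.7 = 3.5816 ≈ 4 mm.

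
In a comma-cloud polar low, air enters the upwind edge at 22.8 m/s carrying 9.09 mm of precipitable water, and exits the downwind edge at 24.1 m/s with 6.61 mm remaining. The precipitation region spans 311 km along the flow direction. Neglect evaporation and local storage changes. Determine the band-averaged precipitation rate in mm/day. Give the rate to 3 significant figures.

Column moisture flux per unit crosswind length is F = V × PW.
Inflow: F_in = 22.8 × 9.09 = 207.252 mm·m/s
Outflow: F_out = 24.1 × 6.61 = 159.301 mm·m/s
Steady-state rate R = (F_in − F_out)/L = (207.252 − 159.301) / 311000 m = 1.542e-04 mm/s.
R = 1.542e-04 × 3600 × 24 = 13.3 mm/day.

R ≈ 13.3 mm/day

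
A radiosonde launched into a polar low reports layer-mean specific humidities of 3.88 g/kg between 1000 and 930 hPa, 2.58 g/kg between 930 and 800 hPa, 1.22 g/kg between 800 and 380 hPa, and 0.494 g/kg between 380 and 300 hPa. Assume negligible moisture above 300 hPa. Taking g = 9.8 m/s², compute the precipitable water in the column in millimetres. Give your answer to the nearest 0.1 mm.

PW ≈ 11.8 mm

Precipitable water is the column-integrated vapour mass per unit area: PW = (1/g) Σ q̄ Δp, with q in kg/kg and Δp in Pa (1 kg/m² of water = 1 mm).
Layer 1000–930 hPa: Δp = 70 hPa = 7000 Pa, q̄ = 0.00388 kg/kg → 0.00388 × 7000 / 9.8 = 2.77 mm
Layer 930–800 hPa: Δp = 130 hPa = 13000 Pa, q̄ = 0.00258 kg/kg → 0.00258 × 13000 / 9.8 = 3.42 mm
Layer 800–380 hPa: Δp = 420 hPa = 42000 Pa, q̄ = 0.00122 kg/kg → 0.00122 × 42000 / 9.8 = 5.23 mm
Layer 380–300 hPa: Δp = 80 hPa = 8000 Pa, q̄ = 0.000494 kg/kg → 0.000494 × 8000 / 9.8 = 0.40 mm
PW = 2.77 + 3.42 + 5.23 + 0.40 = 11.82 ≈ 11.8 mm.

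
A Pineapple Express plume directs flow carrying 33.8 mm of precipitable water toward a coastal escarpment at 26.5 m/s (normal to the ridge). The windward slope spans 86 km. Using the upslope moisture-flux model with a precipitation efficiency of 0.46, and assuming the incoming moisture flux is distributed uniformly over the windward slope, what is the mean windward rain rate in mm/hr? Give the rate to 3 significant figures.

R ≈ 17.2 mm/hr

Incoming column moisture flux per unit ridge length: F = V × PW = 26.5 × 33.8 = 895.7 mm·m/s.
Spread over the 86 km slope with efficiency ε = 0.46: R = ε·F/W = 0.46 × 895.7 / 86000 m = 4.791e-03 mm/s.
R = 4.791e-03 × 3600 = 17.2 mm/hr.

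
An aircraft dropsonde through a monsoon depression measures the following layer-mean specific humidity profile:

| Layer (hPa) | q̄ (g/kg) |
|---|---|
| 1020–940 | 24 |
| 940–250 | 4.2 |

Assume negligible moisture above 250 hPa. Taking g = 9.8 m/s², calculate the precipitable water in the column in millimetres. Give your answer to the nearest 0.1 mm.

Precipitable water is the column-integrated vapour mass per unit area: PW = (1/g) Σ q̄ Δp, with q in kg/kg and Δp in Pa (1 kg/m² of water = 1 mm).
Layer 1020–940 hPa: Δp = 80 hPa = 8000 Pa, q̄ = 0.024 kg/kg → 0.024 × 8000 / 9.8 = 19.59 mm
Layer 940–250 hPa: Δp = 690 hPa = 69000 Pa, q̄ = 0.0042 kg/kg → 0.0042 × 69000 / 9.8 = 29.57 mm
PW = 19.59 + 29.57 = 49.16 ≈ 49.2 mm.

PW ≈ 49.2 mm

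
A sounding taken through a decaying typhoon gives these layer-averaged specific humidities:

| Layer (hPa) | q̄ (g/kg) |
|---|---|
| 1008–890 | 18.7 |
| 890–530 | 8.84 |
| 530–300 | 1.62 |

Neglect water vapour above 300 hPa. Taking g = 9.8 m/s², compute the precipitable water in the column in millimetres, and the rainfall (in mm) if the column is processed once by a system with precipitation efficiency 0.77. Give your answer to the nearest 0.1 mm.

Precipitable water is the column-integrated vapour mass per unit area: PW = (1/g) Σ q̄ Δp, with q in kg/kg and Δp in Pa (1 kg/m² of water = 1 mm).
Layer 1008–890 hPa: Δp = 118 hPa = 11800 Pa, q̄ = 0.0187 kg/kg → 0.0187 × 11800 / 9.8 = 22.52 mm
Layer 890–530 hPa: Δp = 360 hPa = 36000 Pa, q̄ = 0.00884 kg/kg → 0.00884 × 36000 / 9.8 = 32.47 mm
Layer 530–300 hPa: Δp = 230 hPa = 23000 Pa, q̄ = 0.00162 kg/kg → 0.00162 × 23000 / 9.8 = 3.80 mm
PW = 22.52 + 32.47 + 3.80 = 58.79 ≈ 58.8 mm.
Rainfall = ε × PW = 0.77 × 58.8 = 45.3 mm.

PW ≈ 58.8 mm; rainfall ≈ 45.3 mm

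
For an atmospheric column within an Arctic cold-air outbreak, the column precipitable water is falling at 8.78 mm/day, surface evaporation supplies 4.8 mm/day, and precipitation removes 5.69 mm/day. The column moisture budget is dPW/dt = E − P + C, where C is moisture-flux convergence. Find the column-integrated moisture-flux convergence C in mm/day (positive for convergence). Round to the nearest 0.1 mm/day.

dPW/dt = -8.78 mm/day.
C = dPW/dt − E + P = (-8.78) − 4.8 + 5.69 = -7.9 mm/day.

C ≈ -7.9 mm/day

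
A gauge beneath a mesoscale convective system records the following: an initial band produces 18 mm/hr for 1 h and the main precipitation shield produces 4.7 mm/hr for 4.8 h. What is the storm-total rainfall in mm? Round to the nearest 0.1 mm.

Total = Σ Rᵢ Δtᵢ = 18 × 1 + 4.7 × 4.8
      = 18 + 22.56 = 40.6 mm.

total ≈ 40.6 mm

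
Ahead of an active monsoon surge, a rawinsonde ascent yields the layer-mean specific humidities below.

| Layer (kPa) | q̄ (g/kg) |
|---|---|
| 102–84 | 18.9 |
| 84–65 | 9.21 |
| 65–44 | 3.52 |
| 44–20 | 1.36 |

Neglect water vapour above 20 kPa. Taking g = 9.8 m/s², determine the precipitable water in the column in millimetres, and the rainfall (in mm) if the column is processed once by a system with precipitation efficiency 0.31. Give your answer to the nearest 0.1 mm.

Precipitable water is the column-integrated vapour mass per unit area: PW = (1/g) Σ q̄ Δp, with q in kg/kg and Δp in Pa (1 kg/m² of water = 1 mm).
Layer 102–84 kPa: Δp = 180 hPa = 18000 Pa, q̄ = 0.0189 kg/kg → 0.0189 × 18000 / 9.8 = 34.71 mm
Layer 84–65 kPa: Δp = 190 hPa = 19000 Pa, q̄ = 0.00921 kg/kg → 0.00921 × 19000 / 9.8 = 17.86 mm
Layer 65–44 kPa: Δp = 210 hPa = 21000 Pa, q̄ = 0.00352 kg/kg → 0.00352 × 21000 / 9.8 = 7.54 mm
Layer 44–20 kPa: Δp = 240 hPa = 24000 Pa, q̄ = 0.00136 kg/kg → 0.00136 × 24000 / 9.8 = 3.33 mm
PW = 34.71 + 17.86 + 7.54 + 3.33 = 63.44 ≈ 63.4 mm.
Rainfall = ε × PW = 0.31 × 63.4 = 19.7 mm.

PW ≈ 63.4 mm; rainfall ≈ 19.7 mm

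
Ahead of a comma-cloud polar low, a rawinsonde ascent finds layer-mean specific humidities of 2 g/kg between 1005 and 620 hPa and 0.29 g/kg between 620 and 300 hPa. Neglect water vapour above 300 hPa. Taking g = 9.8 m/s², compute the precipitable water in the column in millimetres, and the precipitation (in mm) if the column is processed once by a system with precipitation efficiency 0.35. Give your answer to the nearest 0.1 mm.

PW ≈ 8.8 mm; precipitation ≈ 3.1 mm

Precipitable water is the column-integrated vapour mass per unit area: PW = (1/g) Σ q̄ Δp, with q in kg/kg and Δp in Pa (1 kg/m² of water = 1 mm).
Layer 1005–620 hPa: Δp = 385 hPa = 38500 Pa, q̄ = 0.002 kg/kg → 0.002 × 38500 / 9.8 = 7.86 mm
Layer 620–300 hPa: Δp = 320 hPa = 32000 Pa, q̄ = 0.00029 kg/kg → 0.00029 × 32000 / 9.8 = 0.95 mm
PW = 7.86 + 0.95 = 8.81 ≈ 8.8 mm.
Precipitation = ε × PW = 0.35 × 8.8 = 3.1 mm.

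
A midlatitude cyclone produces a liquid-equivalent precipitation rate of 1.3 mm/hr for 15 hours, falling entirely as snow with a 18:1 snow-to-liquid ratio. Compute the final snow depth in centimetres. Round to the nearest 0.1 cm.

Liquid-equivalent depth = 1.3 × 15 = 19.5 mm.
Snow depth = 19.5 mm × 18 = 351 mm = 35.1 cm.

snow depth ≈ 35.1 cm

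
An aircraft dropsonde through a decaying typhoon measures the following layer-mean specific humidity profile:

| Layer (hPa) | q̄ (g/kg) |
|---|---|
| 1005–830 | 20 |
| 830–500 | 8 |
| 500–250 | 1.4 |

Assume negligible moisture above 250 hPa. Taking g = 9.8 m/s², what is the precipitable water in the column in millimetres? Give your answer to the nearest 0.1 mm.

PW ≈ 66.2 mm

Precipitable water is the column-integrated vapour mass per unit area: PW = (1/g) Σ q̄ Δp, with q in kg/kg and Δp in Pa (1 kg/m² of water = 1 mm).
Layer 1005–830 hPa: Δp = 175 hPa = 17500 Pa, q̄ = 0.02 kg/kg → 0.02 × 17500 / 9.8 = 35.71 mm
Layer 830–500 hPa: Δp = 330 hPa = 33000 Pa, q̄ = 0.008 kg/kg → 0.008 × 33000 / 9.8 = 26.94 mm
Layer 500–250 hPa: Δp = 250 hPa = 25000 Pa, q̄ = 0.0014 kg/kg → 0.0014 × 25000 / 9.8 = 3.57 mm
PW = 35.71 + 26.94 + 3.57 = 66.22 ≈ 66.2 mm.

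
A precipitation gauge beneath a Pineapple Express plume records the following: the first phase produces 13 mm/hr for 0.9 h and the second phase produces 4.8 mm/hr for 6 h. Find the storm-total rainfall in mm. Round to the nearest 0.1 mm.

total ≈ 40.5 mm

Total = Σ Rᵢ Δtᵢ = 13 × 0.9 + 4.8 × 6
      = 11.7 + 28.8 = 40.5 mm.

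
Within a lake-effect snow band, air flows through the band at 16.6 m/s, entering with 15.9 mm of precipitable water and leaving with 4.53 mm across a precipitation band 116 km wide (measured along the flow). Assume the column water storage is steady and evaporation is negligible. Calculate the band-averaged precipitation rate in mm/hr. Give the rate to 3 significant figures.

R ≈ 5.86 mm/hr

Column moisture flux per unit crosswind length is F = V × PW.
Inflow: F_in = 16.6 × 15.9 = 263.94 mm·m/s
Outflow: F_out = 16.6 × 4.53 = 75.198 mm·m/s
Steady-state rate R = (F_in − F_out)/L = (263.94 − 75.198) / 116000 m = 1.627e-03 mm/s.
R = 1.627e-03 × 3600 = 5.86 mm/hr.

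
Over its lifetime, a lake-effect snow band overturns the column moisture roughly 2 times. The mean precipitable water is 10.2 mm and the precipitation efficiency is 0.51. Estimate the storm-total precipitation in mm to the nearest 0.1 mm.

precipitation ≈ 10.4 mm

Each cycle deposits ε × PW = 0.51 × 10.2 = 5.202 mm.
Over 2 cycles: 2 × 5.202 = 10.4 mm.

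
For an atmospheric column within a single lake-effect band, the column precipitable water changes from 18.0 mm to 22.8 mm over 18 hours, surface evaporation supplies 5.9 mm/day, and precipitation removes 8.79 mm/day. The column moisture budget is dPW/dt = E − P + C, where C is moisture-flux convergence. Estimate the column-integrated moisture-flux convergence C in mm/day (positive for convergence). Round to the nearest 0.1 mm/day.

dPW/dt = (22.8 − 18.0) mm / (18/24 day) = +6.400 mm/day.
C = dPW/dt − E + P = (+6.400) − 5.9 + 8.79 = 9.3 mm/day.

C ≈ 9.3 mm/day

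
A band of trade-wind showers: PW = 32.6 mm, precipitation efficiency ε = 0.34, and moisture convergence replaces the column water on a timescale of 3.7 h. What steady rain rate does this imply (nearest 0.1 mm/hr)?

Each overturning extracts ε × PW = 0.34 × 32.6 = 11.084 mm.
Rate = ε·PW / τ = 11.084 / 3.7 h = 3.0 mm/hr.

R ≈ 3.0 mm/hr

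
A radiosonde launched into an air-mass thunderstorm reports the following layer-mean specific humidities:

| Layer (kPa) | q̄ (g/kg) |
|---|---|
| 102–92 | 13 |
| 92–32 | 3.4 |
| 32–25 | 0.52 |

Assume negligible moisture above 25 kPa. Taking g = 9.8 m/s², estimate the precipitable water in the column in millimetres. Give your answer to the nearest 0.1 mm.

Precipitable water is the column-integrated vapour mass per unit area: PW = (1/g) Σ q̄ Δp, with q in kg/kg and Δp in Pa (1 kg/m² of water = 1 mm).
Layer 102–92 kPa: Δp = 100 hPa = 10000 Pa, q̄ = 0.013 kg/kg → 0.013 × 10000 / 9.8 = 13.27 mm
Layer 92–32 kPa: Δp = 600 hPa = 60000 Pa, q̄ = 0.0034 kg/kg → 0.0034 × 60000 / 9.8 = 20.82 mm
Layer 32–25 kPa: Δp = 70 hPa = 7000 Pa, q̄ = 0.00052 kg/kg → 0.00052 × 7000 / 9.8 = 0.37 mm
PW = 13.27 + 20.82 + 0.37 = 34.46 ≈ 34.5 mm.

PW ≈ 34.5 mm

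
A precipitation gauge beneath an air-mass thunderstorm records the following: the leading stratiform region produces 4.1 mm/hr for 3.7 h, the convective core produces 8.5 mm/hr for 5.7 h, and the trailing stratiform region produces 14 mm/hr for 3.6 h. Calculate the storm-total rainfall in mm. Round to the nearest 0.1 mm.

total ≈ 114.0 mm

Total = Σ Rᵢ Δtᵢ = 4.1 × 3.7 + 8.5 × 5.7 + 14 × 3.6
      = 15.17 + 48.45 + 50.4 = 114.0 mm.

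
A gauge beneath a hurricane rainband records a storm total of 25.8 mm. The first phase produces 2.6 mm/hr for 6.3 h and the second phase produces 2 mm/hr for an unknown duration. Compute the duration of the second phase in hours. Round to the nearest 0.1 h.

duration ≈ 4.7 h

Known phases: 2.6 × 6.3 = 16.38 mm.
Remaining depth = 25.8 − 16.38 = 9.42 mm.
Duration = 9.42 / 2 = 4.7 h.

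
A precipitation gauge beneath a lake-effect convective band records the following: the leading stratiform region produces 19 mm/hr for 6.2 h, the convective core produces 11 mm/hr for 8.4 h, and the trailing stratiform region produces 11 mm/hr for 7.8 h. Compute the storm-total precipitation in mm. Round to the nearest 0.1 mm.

Total = Σ Rᵢ Δtᵢ = 19 × 6.2 + 11 × 8.4 + 11 × 7.8
      = 117.8 + 92.4 + 85.8 = 296.0 mm.

total ≈ 296.0 mm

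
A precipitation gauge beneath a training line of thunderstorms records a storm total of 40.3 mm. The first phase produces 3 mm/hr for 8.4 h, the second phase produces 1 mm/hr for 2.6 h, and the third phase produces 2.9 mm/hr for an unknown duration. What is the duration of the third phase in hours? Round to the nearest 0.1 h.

duration ≈ 4.3 h

Known phases: 3 × 8.4 + 1 × 2.6 = 25.2 + 2.6 = 27.8 mm.
Remaining depth = 40.3 − 27.8 = 12.5 mm.
Duration = 12.5 / 2.9 = 4.3 h.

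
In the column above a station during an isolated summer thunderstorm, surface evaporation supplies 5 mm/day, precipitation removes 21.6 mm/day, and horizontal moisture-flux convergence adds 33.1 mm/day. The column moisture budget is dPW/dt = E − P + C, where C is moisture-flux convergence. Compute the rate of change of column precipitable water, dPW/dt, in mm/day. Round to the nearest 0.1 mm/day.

dPW/dt ≈ 16.5 mm/day

dPW/dt = E − P + C = 5 − 21.6 + (33.1) = 16.5 mm/day.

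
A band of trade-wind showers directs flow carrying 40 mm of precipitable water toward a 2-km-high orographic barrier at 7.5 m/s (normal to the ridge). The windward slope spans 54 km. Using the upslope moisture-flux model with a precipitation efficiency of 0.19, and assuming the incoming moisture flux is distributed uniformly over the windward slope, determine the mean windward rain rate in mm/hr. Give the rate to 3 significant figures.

Incoming column moisture flux per unit ridge length: F = V × PW = 7.5 × 40 = 300 mm·m/s.
Spread over the 54 km slope with efficiency ε = 0.19: R = ε·F/W = 0.19 × 300 / 54000 m = 1.056e-03 mm/s.
R = 1.056e-03 × 3600 = 3.80 mm/hr.

R ≈ 3.80 mm/hr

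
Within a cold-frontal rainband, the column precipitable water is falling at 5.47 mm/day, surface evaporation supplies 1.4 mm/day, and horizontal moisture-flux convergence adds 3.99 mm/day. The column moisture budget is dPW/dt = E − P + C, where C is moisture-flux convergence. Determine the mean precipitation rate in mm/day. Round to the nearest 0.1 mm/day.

P ≈ 10.9 mm/day

dPW/dt = -5.47 mm/day.
P = E + C − dPW/dt = 1.4 + (3.99) − (-5.47) = 10.9 mm/day.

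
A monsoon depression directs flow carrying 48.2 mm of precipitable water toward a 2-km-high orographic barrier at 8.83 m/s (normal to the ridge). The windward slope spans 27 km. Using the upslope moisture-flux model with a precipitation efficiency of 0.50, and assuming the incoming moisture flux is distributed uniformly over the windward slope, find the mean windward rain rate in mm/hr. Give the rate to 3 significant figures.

Incoming column moisture flux per unit ridge length: F = V × PW = 8.83 × 48.2 = 425.606 mm·m/s.
Spread over the 27 km slope with efficiency ε = 0.50: R = ε·F/W = 0.50 × 425.606 / 27000 m = 7.882e-03 mm/s.
R = 7.882e-03 × 3600 = 28.4 mm/hr.

R ≈ 28.4 mm/hr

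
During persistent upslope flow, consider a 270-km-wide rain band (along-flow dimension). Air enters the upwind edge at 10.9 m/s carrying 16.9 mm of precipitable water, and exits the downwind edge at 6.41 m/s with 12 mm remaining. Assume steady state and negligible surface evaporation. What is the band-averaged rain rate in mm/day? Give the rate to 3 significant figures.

Column moisture flux per unit crosswind length is F = V × PW.
Inflow: F_in = 10.9 × 16.9 = 184.21 mm·m/s
Outflow: F_out = 6.41 × 12 = 76.92 mm·m/s
Steady-state rate R = (F_in − F_out)/L = (184.21 − 76.92) / 270000 m = 3.974e-04 mm/s.
R = 3.974e-04 × 3600 × 24 = 34.3 mm/day.

R ≈ 34.3 mm/day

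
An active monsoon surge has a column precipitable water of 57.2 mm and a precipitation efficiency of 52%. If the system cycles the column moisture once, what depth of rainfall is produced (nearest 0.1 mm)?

Rainfall = ε × PW = 0.52 × 57.2 = 29.7 mm.

rainfall ≈ 29.7 mm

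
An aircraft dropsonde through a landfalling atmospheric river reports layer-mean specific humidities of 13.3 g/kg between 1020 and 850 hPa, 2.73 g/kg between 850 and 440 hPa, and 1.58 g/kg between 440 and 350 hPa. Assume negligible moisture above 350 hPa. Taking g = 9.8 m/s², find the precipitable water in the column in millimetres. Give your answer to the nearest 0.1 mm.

PW ≈ 35.9 mm

Precipitable water is the column-integrated vapour mass per unit area: PW = (1/g) Σ q̄ Δp, with q in kg/kg and Δp in Pa (1 kg/m² of water = 1 mm).
Layer 1020–850 hPa: Δp = 170 hPa = 17000 Pa, q̄ = 0.0133 kg/kg → 0.0133 × 17000 / 9.8 = 23.07 mm
Layer 850–440 hPa: Δp = 410 hPa = 41000 Pa, q̄ = 0.00273 kg/kg → 0.00273 × 41000 / 9.8 = 11.42 mm
Layer 440–350 hPa: Δp = 90 hPa = 9000 Pa, q̄ = 0.00158 kg/kg → 0.00158 × 9000 / 9.8 = 1.45 mm
PW = 23.07 + 11.42 + 1.45 = 35.94 ≈ 35.9 mm.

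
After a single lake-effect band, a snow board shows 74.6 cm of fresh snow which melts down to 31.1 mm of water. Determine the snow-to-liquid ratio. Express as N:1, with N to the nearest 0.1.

Ratio = snow depth / SWE = 746 mm / 31.1 mm = 24.0, i.e. 24.0:1.

ratio ≈ 24.0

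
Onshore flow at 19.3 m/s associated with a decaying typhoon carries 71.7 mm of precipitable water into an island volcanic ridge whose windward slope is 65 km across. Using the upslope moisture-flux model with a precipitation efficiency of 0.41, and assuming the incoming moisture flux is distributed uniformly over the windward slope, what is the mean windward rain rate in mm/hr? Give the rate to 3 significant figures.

R ≈ 31.4 mm/hr

Incoming column moisture flux per unit ridge length: F = V × PW = 19.3 × 71.7 = 1383.81 mm·m/s.
Spread over the 65 km slope with efficiency ε = 0.41: R = ε·F/W = 0.41 × 1383.81 / 65000 m = 8.729e-03 mm/s.
R = 8.729e-03 × 3600 = 31.4 mm/hr.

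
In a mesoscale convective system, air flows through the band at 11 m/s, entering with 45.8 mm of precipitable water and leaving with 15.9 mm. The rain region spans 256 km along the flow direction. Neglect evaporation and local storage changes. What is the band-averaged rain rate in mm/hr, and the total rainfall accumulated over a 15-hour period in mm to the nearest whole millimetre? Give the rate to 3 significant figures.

R ≈ 4.63 mm/hr; total ≈ 69 mm

Column moisture flux per unit crosswind length is F = V × PW.
Inflow: F_in = 11 × 45.8 = 503.8 mm·m/s
Outflow: F_out = 11 × 15.9 = 174.9 mm·m/s
Steady-state rate R = (F_in − F_out)/L = (503.8 − 174.9) / 256000 m = 1.285e-03 mm/s.
R = 1.285e-03 × 3600 = 4.63 mm/hr.
Over 15 h: total = 4.63 × 15 = 69.45 ≈ 69 mm.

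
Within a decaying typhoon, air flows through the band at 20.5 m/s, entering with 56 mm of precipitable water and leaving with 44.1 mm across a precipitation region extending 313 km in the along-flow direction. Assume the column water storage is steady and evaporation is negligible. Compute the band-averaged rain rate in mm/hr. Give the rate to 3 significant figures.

Column moisture flux per unit crosswind length is F = V × PW.
Inflow: F_in = 20.5 × 56 = 1148 mm·m/s
Outflow: F_out = 20.5 × 44.1 = 904.05 mm·m/s
Steady-state rate R = (F_in − F_out)/L = (1148 − 904.05) / 313000 m = 7.794e-04 mm/s.
R = 7.794e-04 × 3600 = 2.81 mm/hr.

R ≈ 2.81 mm/hr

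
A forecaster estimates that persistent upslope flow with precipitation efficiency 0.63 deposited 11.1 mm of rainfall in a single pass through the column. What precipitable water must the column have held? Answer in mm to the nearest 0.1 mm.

PW ≈ 17.6 mm

PW = rainfall / ε = 11.1 / 0.63 = 17.6 mm.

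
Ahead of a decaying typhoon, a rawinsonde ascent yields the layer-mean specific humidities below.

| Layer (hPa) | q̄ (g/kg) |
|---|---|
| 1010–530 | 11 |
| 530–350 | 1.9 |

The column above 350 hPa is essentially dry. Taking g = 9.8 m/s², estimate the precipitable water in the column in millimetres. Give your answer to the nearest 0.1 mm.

PW ≈ 57.4 mm

Precipitable water is the column-integrated vapour mass per unit area: PW = (1/g) Σ q̄ Δp, with q in kg/kg and Δp in Pa (1 kg/m² of water = 1 mm).
Layer 1010–530 hPa: Δp = 480 hPa = 48000 Pa, q̄ = 0.011 kg/kg → 0.011 × 48000 / 9.8 = 53.88 mm
Layer 530–350 hPa: Δp = 180 hPa = 18000 Pa, q̄ = 0.0019 kg/kg → 0.0019 × 18000 / 9.8 = 3.49 mm
PW = 53.88 + 3.49 = 57.37 ≈ 57.4 mm.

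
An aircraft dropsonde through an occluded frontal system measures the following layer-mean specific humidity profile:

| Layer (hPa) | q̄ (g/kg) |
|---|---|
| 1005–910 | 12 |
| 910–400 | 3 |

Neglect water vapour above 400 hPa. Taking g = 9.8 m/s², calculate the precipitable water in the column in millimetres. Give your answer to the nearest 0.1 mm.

PW ≈ 27.2 mm

Precipitable water is the column-integrated vapour mass per unit area: PW = (1/g) Σ q̄ Δp, with q in kg/kg and Δp in Pa (1 kg/m² of water = 1 mm).
Layer 1005–910 hPa: Δp = 95 hPa = 9500 Pa, q̄ = 0.012 kg/kg → 0.012 × 9500 / 9.8 = 11.63 mm
Layer 910–400 hPa: Δp = 510 hPa = 51000 Pa, q̄ = 0.003 kg/kg → 0.003 × 51000 / 9.8 = 15.61 mm
PW = 11.63 + 15.61 = 27.24 ≈ 27.2 mm.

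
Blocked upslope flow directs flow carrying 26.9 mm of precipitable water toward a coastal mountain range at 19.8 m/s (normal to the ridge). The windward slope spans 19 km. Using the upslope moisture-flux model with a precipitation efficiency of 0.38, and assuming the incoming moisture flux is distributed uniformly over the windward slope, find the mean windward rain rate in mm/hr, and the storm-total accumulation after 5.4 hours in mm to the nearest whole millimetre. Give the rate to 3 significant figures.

Incoming column moisture flux per unit ridge length: F = V × PW = 19.8 × 26.9 = 532.62 mm·m/s.
Spread over the 19 km slope with efficiency ε = 0.38: R = ε·F/W = 0.38 × 532.62 / 19000 m = 1.065e-02 mm/s.
R = 1.065e-02 × 3600 = 38.3 mm/hr.
Over 5.4 h: total = 38.3 × 5.4 = 206.82 ≈ 207 mm.

R ≈ 38.3 mm/hr; total ≈ 207 mm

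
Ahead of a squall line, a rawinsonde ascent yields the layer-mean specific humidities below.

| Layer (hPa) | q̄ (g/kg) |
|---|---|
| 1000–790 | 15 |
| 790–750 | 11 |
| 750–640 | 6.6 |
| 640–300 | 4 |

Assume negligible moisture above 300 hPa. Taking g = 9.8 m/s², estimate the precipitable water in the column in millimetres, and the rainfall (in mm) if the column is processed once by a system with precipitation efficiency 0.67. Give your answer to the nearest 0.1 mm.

PW ≈ 57.9 mm; rainfall ≈ 38.8 mm

Precipitable water is the column-integrated vapour mass per unit area: PW = (1/g) Σ q̄ Δp, with q in kg/kg and Δp in Pa (1 kg/m² of water = 1 mm).
Layer 1000–790 hPa: Δp = 210 hPa = 21000 Pa, q̄ = 0.015 kg/kg → 0.015 × 21000 / 9.8 = 32.14 mm
Layer 790–750 hPa: Δp = 40 hPa = 4000 Pa, q̄ = 0.011 kg/kg → 0.011 × 4000 / 9.8 = 4.49 mm
Layer 750–640 hPa: Δp = 110 hPa = 11000 Pa, q̄ = 0.0066 kg/kg → 0.0066 × 11000 / 9.8 = 7.41 mm
Layer 640–300 hPa: Δp = 340 hPa = 34000 Pa, q̄ = 0.004 kg/kg → 0.004 × 34000 / 9.8 = 13.88 mm
PW = 32.14 + 4.49 + 7.41 + 13.88 = 57.92 ≈ 57.9 mm.
Rainfall = ε × PW = 0.67 × 57.9 = 38.8 mm.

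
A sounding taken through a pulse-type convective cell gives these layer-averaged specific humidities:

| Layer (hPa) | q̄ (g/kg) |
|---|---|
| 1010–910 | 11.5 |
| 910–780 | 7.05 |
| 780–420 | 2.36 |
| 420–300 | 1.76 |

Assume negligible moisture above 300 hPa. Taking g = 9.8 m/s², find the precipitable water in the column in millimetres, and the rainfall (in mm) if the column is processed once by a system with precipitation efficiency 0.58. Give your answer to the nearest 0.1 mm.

Precipitable water is the column-integrated vapour mass per unit area: PW = (1/g) Σ q̄ Δp, with q in kg/kg and Δp in Pa (1 kg/m² of water = 1 mm).
Layer 1010–910 hPa: Δp = 100 hPa = 10000 Pa, q̄ = 0.0115 kg/kg → 0.0115 × 10000 / 9.8 = 11.73 mm
Layer 910–780 hPa: Δp = 130 hPa = 13000 Pa, q̄ = 0.00705 kg/kg → 0.00705 × 13000 / 9.8 = 9.35 mm
Layer 780–420 hPa: Δp = 360 hPa = 36000 Pa, q̄ = 0.00236 kg/kg → 0.00236 × 36000 / 9.8 = 8.67 mm
Layer 420–300 hPa: Δp = 120 hPa = 12000 Pa, q̄ = 0.00176 kg/kg → 0.00176 × 12000 / 9.8 = 2.16 mm
PW = 11.73 + 9.35 + 8.67 + 2.16 = 31.91 ≈ 31.9 mm.
Rainfall = ε × PW = 0.58 × 31.9 = 18.5 mm.

PW ≈ 31.9 mm; rainfall ≈ 18.5 mm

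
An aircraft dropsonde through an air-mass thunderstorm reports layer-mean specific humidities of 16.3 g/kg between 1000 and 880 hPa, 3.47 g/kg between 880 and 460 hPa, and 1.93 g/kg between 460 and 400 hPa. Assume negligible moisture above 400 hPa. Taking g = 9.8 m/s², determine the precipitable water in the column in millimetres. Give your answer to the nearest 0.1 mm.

PW ≈ 36.0 mm

Precipitable water is the column-integrated vapour mass per unit area: PW = (1/g) Σ q̄ Δp, with q in kg/kg and Δp in Pa (1 kg/m² of water = 1 mm).
Layer 1000–880 hPa: Δp = 120 hPa = 12000 Pa, q̄ = 0.0163 kg/kg → 0.0163 × 12000 / 9.8 = 19.96 mm
Layer 880–460 hPa: Δp = 420 hPa = 42000 Pa, q̄ = 0.00347 kg/kg → 0.00347 × 42000 / 9.8 = 14.87 mm
Layer 460–400 hPa: Δp = 60 hPa = 6000 Pa, q̄ = 0.00193 kg/kg → 0.00193 × 6000 / 9.8 = 1.18 mm
PW = 19.96 + 14.87 + 1.18 = 36.01 ≈ 36.0 mm.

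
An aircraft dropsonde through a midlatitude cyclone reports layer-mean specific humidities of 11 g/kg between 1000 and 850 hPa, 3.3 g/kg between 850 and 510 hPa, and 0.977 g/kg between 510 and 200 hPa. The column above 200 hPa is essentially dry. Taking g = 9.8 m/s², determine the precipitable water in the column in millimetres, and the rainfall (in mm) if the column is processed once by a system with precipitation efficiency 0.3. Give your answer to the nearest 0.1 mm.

PW ≈ 31.4 mm; rainfall ≈ 9.4 mm

Precipitable water is the column-integrated vapour mass per unit area: PW = (1/g) Σ q̄ Δp, with q in kg/kg and Δp in Pa (1 kg/m² of water = 1 mm).
Layer 1000–850 hPa: Δp = 150 hPa = 15000 Pa, q̄ = 0.011 kg/kg → 0.011 × 15000 / 9.8 = 16.84 mm
Layer 850–510 hPa: Δp = 340 hPa = 34000 Pa, q̄ = 0.0033 kg/kg → 0.0033 × 34000 / 9.8 = 11.45 mm
Layer 510–200 hPa: Δp = 310 hPa = 31000 Pa, q̄ = 0.000977 kg/kg → 0.000977 × 31000 / 9.8 = 3.09 mm
PW = 16.84 + 11.45 + 3.09 = 31.38 ≈ 31.4 mm.
Rainfall = ε × PW = 0.3 × 31.4 = 9.4 mm.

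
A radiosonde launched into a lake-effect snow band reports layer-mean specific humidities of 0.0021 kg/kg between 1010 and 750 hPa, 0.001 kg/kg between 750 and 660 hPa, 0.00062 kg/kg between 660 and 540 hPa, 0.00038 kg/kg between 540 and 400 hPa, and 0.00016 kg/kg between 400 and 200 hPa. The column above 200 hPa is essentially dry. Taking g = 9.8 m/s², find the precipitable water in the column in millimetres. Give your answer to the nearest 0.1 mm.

Precipitable water is the column-integrated vapour mass per unit area: PW = (1/g) Σ q̄ Δp, with q in kg/kg and Δp in Pa (1 kg/m² of water = 1 mm).
Layer 1010–750 hPa: Δp = 260 hPa = 26000 Pa, q̄ = 0.0021 kg/kg → 0.0021 × 26000 / 9.8 = 5.57 mm
Layer 750–660 hPa: Δp = 90 hPa = 9000 Pa, q̄ = 0.001 kg/kg → 0.001 × 9000 / 9.8 = 0.92 mm
Layer 660–540 hPa: Δp = 120 hPa = 12000 Pa, q̄ = 0.00062 kg/kg → 0.00062 × 12000 / 9.8 = 0.76 mm
Layer 540–400 hPa: Δp = 140 hPa = 14000 Pa, q̄ = 0.00038 kg/kg → 0.00038 × 14000 / 9.8 = 0.54 mm
Layer 400–200 hPa: Δp = 200 hPa = 20000 Pa, q̄ = 0.00016 kg/kg → 0.00016 × 20000 / 9.8 = 0.33 mm
PW = 5.57 + 0.92 + 0.76 + 0.54 + 0.33 = 8.12 ≈ 8.1 mm.

PW ≈ 8.1 mm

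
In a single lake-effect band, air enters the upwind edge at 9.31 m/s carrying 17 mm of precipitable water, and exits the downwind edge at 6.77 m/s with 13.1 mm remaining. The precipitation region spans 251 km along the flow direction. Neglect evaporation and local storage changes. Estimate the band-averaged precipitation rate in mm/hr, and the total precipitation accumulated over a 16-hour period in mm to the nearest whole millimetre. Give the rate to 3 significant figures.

R ≈ 0.998 mm/hr; total ≈ 16 mm

Column moisture flux per unit crosswind length is F = V × PW.
Inflow: F_in = 9.31 × 17 = 158.27 mm·m/s
Outflow: F_out = 6.77 × 13.1 = 88.687 mm·m/s
Steady-state rate R = (F_in − F_out)/L = (158.27 − 88.687) / 251000 m = 2.772e-04 mm/s.
R = 2.772e-04 × 3600 = 0.998 mm/hr.
Over 16 h: total = 0.998 × 16 = 15.968 ≈ 16 mm.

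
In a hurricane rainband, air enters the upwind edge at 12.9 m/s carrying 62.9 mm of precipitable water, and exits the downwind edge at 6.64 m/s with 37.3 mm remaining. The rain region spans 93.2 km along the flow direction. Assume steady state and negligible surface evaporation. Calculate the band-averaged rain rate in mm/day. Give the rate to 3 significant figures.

Column moisture flux per unit crosswind length is F = V × PW.
Inflow: F_in = 12.9 × 62.9 = 811.41 mm·m/s
Outflow: F_out = 6.64 × 37.3 = 247.672 mm·m/s
Steady-state rate R = (F_in − F_out)/L = (811.41 − 247.672) / 93200 m = 6.049e-03 mm/s.
R = 6.049e-03 × 3600 × 24 = 523 mm/day.

R ≈ 523 mm/day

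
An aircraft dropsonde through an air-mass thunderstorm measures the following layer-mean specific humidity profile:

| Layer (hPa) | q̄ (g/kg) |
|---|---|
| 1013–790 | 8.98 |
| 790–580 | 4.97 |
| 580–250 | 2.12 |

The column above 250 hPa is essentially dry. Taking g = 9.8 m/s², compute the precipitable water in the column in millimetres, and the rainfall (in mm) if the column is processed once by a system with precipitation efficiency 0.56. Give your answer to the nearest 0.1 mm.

PW ≈ 38.2 mm; rainfall ≈ 21.4 mm

Precipitable water is the column-integrated vapour mass per unit area: PW = (1/g) Σ q̄ Δp, with q in kg/kg and Δp in Pa (1 kg/m² of water = 1 mm).
Layer 1013–790 hPa: Δp = 223 hPa = 22300 Pa, q̄ = 0.00898 kg/kg → 0.00898 × 22300 / 9.8 = 20.43 mm
Layer 790–580 hPa: Δp = 210 hPa = 21000 Pa, q̄ = 0.00497 kg/kg → 0.00497 × 21000 / 9.8 = 10.65 mm
Layer 580–250 hPa: Δp = 330 hPa = 33000 Pa, q̄ = 0.00212 kg/kg → 0.00212 × 33000 / 9.8 = 7.14 mm
PW = 20.43 + 10.65 + 7.14 = 38.22 ≈ 38.2 mm.
Rainfall = ε × PW = 0.56 × 38.2 = 21.4 mm.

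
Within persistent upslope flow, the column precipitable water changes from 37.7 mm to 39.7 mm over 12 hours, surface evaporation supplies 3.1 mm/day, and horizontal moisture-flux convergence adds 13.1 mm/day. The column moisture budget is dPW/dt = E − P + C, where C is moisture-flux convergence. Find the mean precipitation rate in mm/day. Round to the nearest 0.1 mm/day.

P ≈ 12.2 mm/day

dPW/dt = (39.7 − 37.7) mm / (12/24 day) = +4.000 mm/day.
P = E + C − dPW/dt = 3.1 + (13.1) − (+4.000) = 12.2 mm/day.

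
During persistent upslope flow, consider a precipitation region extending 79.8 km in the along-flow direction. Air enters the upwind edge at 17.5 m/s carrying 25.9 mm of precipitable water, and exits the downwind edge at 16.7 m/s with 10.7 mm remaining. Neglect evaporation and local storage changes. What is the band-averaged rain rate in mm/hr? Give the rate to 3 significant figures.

Column moisture flux per unit crosswind length is F = V × PW.
Inflow: F_in = 17.5 × 25.9 = 453.25 mm·m/s
Outflow: F_out = 16.7 × 10.7 = 178.69 mm·m/s
Steady-state rate R = (F_in − F_out)/L = (453.25 − 178.69) / 79800 m = 3.441e-03 mm/s.
R = 3.441e-03 × 3600 = 12.4 mm/hr.

R ≈ 12.4 mm/hr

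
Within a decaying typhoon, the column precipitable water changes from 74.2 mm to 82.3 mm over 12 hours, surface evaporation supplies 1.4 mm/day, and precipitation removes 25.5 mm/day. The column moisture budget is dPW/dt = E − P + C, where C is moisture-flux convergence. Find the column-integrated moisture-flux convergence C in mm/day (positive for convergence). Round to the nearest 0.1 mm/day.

C ≈ 40.3 mm/day

dPW/dt = (82.3 − 74.2) mm / (12/24 day) = +16.200 mm/day.
C = dPW/dt − E + P = (+16.200) − 1.4 + 25.5 = 40.3 mm/day.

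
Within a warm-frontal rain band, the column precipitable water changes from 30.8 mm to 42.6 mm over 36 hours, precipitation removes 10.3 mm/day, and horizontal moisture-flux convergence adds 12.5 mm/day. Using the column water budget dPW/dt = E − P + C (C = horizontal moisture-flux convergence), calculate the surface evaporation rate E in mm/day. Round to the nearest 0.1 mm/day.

E ≈ 5.7 mm/day

dPW/dt = (42.6 − 30.8) mm / (36/24 day) = +7.867 mm/day.
E = dPW/dt + P − C = (+7.867) + 10.3 − (12.5) = 5.7 mm/day.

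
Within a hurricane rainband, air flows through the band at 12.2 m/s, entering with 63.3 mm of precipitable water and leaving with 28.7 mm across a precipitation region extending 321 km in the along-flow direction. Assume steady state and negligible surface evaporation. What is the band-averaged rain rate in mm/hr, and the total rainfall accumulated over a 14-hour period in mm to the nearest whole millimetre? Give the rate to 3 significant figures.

R ≈ 4.73 mm/hr; total ≈ 66 mm

Column moisture flux per unit crosswind length is F = V × PW.
Inflow: F_in = 12.2 × 63.3 = 772.26 mm·m/s
Outflow: F_out = 12.2 × 28.7 = 350.14 mm·m/s
Steady-state rate R = (F_in − F_out)/L = (772.26 − 350.14) / 321000 m = 1.315e-03 mm/s.
R = 1.315e-03 × 3600 = 4.73 mm/hr.
Over 14 h: total = 4.73 × 14 = 66.22 ≈ 66 mm.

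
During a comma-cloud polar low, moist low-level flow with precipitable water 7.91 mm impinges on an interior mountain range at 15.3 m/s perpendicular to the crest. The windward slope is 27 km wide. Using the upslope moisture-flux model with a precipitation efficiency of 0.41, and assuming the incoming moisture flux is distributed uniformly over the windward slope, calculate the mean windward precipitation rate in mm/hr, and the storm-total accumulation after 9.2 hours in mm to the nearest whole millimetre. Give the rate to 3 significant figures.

Incoming column moisture flux per unit ridge length: F = V × PW = 15.3 × 7.91 = 121.023 mm·m/s.
Spread over the 27 km slope with efficiency ε = 0.41: R = ε·F/W = 0.41 × 121.023 / 27000 m = 1.838e-03 mm/s.
R = 1.838e-03 × 3600 = 6.62 mm/hr.
Over 9.2 h: total = 6.62 × 9.2 = 60.904 ≈ 61 mm.

R ≈ 6.62 mm/hr; total ≈ 61 mm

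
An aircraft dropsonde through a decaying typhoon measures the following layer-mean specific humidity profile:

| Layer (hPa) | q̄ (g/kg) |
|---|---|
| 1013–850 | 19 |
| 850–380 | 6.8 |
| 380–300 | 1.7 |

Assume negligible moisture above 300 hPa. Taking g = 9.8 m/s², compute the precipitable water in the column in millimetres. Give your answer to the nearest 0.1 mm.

Precipitable water is the column-integrated vapour mass per unit area: PW = (1/g) Σ q̄ Δp, with q in kg/kg and Δp in Pa (1 kg/m² of water = 1 mm).
Layer 1013–850 hPa: Δp = 163 hPa = 16300 Pa, q̄ = 0.019 kg/kg → 0.019 × 16300 / 9.8 = 31.60 mm
Layer 850–380 hPa: Δp = 470 hPa = 47000 Pa, q̄ = 0.0068 kg/kg → 0.0068 × 47000 / 9.8 = 32.61 mm
Layer 380–300 hPa: Δp = 80 hPa = 8000 Pa, q̄ = 0.0017 kg/kg → 0.0017 × 8000 / 9.8 = 1.39 mm
PW = 31.60 + 32.61 + 1.39 = 65.60 ≈ 65.6 mm.

PW ≈ 65.6 mm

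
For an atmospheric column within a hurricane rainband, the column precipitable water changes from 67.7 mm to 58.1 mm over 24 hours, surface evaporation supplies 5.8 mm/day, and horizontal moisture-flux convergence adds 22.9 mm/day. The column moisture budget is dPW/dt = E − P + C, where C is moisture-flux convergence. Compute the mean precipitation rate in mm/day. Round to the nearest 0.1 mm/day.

dPW/dt = (58.1 − 67.7) mm / (24/24 day) = -9.600 mm/day.
P = E + C − dPW/dt = 5.8 + (22.9) − (-9.600) = 38.3 mm/day.

P ≈ 38.3 mm/day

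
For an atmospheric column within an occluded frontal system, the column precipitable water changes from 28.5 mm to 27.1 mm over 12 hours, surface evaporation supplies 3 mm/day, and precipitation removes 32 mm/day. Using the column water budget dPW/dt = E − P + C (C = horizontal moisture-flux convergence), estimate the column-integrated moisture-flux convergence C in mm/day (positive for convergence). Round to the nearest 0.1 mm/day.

dPW/dt = (27.1 − 28.5) mm / (12/24 day) = -2.800 mm/day.
C = dPW/dt − E + P = (-2.800) − 3 + 32 = 26.2 mm/day.

C ≈ 26.2 mm/day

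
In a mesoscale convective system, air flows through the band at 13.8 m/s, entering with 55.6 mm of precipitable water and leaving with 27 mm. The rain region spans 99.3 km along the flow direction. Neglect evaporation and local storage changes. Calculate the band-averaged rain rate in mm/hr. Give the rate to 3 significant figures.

Column moisture flux per unit crosswind length is F = V × PW.
Inflow: F_in = 13.8 × 55.6 = 767.28 mm·m/s
Outflow: F_out = 13.8 × 27 = 372.6 mm·m/s
Steady-state rate R = (F_in − F_out)/L = (767.28 − 372.6) / 99300 m = 3.975e-03 mm/s.
R = 3.975e-03 × 3600 = 14.3 mm/hr.

R ≈ 14.3 mm/hr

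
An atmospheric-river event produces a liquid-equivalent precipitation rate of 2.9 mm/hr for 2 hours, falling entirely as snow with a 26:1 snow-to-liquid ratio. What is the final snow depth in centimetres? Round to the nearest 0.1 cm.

snow depth ≈ 15.1 cm

Liquid-equivalent depth = 2.9 × 2 = 5.8 mm.
Snow depth = 5.8 mm × 26 = 150.8 mm = 15.1 cm.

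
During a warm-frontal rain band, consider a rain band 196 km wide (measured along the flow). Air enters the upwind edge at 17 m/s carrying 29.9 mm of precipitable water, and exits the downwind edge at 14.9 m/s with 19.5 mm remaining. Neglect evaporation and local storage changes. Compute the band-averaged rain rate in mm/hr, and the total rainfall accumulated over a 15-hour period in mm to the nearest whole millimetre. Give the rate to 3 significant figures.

Column moisture flux per unit crosswind length is F = V × PW.
Inflow: F_in = 17 × 29.9 = 508.3 mm·m/s
Outflow: F_out = 14.9 × 19.5 = 290.55 mm·m/s
Steady-state rate R = (F_in − F_out)/L = (508.3 − 290.55) / 196000 m = 1.111e-03 mm/s.
R = 1.111e-03 × 3600 = 4.00 mm/hr.
Over 15 h: total = 4.00 × 15 = 60 mm.

R ≈ 4.00 mm/hr; total ≈ 60 mm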